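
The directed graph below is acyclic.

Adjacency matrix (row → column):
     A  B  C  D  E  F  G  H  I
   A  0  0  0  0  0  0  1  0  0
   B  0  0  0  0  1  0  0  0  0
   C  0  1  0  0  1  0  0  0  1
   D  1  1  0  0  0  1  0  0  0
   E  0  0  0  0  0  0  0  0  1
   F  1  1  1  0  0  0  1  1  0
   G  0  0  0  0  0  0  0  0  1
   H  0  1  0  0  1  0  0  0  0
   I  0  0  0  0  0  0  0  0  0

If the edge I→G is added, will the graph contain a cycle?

Adding I→G creates a cycle iff G can already reach I.
Path from G: G → I.
So G → … → I → G is a cycle.

Yes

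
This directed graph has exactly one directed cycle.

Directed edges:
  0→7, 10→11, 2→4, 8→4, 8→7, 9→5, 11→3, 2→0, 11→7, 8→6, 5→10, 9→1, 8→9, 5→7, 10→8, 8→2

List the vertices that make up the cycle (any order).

DFS with gray/black marking from 10:
10 gray
  8 gray
    6 gray
    6 black
    7 gray
    7 black
    2 gray
      0 gray
        0→7: 7 black — skip
      0 black
      4 gray
      4 black
    2 black
    9 gray
      1 gray
      1 black
      5 gray
        5→10: 10 is gray → back edge
Back edge closes the cycle 10 → 8 → 9 → 5 → 10; its vertices are {5, 8, 9, 10}.

5, 8, 9, 10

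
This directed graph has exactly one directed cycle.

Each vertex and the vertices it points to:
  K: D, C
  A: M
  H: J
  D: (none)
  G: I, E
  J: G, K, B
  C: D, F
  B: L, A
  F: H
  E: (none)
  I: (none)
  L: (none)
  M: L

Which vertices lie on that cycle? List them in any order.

DFS with gray/black marking from H:
H gray
  J gray
    G gray
      I gray
      I black
      E gray
      E black
    G black
    K gray
      D gray
      D black
      C gray
        C→D: D black — skip
        F gray
          F→H: H is gray → back edge
Back edge closes the cycle H → J → K → C → F → H; its vertices are {C, F, H, J, K}.

C, F, H, J, K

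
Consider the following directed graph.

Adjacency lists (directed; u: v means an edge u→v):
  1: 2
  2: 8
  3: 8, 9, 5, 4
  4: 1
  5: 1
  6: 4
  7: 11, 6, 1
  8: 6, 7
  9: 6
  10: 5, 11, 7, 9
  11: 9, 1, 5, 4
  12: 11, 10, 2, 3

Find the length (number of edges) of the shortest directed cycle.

4

For each vertex v, BFS finds the shortest path from v back to v.
The shortest such closed walk is 2 → 8 → 7 → 1 → 2, length 4.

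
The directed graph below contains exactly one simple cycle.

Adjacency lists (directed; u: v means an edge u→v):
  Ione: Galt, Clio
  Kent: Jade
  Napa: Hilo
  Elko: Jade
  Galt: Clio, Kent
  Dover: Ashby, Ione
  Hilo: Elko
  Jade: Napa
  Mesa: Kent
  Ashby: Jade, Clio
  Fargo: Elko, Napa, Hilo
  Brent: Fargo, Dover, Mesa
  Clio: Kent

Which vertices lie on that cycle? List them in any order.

DFS with gray/black marking from Napa:
Napa gray
  Hilo gray
    Elko gray
      Jade gray
        Jade→Napa: Napa is gray → back edge
Back edge closes the cycle Napa → Hilo → Elko → Jade → Napa; its vertices are {Elko, Hilo, Jade, Napa}.

Elko, Hilo, Jade, Napa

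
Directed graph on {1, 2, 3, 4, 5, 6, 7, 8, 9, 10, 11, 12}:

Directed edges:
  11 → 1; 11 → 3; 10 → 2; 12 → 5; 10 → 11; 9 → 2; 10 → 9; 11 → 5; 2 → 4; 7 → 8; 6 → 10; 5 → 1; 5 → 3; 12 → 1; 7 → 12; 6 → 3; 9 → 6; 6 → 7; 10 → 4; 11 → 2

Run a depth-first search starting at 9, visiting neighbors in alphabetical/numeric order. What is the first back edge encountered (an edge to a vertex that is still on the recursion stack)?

10->9

DFS from 9 (visiting neighbors in alphabetical/numeric order); mark gray on enter, black on exit:
9 gray
  2 gray
    4 gray
    4 black
  2 black
  6 gray
    3 gray
    3 black
    7 gray
      8 gray
      8 black
      12 gray
        1 gray
        1 black
        5 gray
          5→1: 1 black — skip
          5→3: 3 black — skip
        5 black
      12 black
    7 black
    10 gray
      10→2: 2 black — skip
      10→4: 4 black — skip
      10→9: 9 is gray → back edge
First back edge: 10 → 9.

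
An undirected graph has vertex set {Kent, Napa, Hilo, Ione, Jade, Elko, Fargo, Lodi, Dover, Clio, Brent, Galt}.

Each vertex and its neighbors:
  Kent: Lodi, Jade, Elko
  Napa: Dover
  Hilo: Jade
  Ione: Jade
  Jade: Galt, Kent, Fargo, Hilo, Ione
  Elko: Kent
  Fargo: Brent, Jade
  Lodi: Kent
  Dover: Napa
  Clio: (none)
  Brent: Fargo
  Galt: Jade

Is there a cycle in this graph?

No

DFS, tracking each vertex's parent; an edge to a visited non-parent vertex closes a cycle.
Start from Hilo:
visit Hilo (parent –)
  visit Jade (parent Hilo)
    visit Galt (parent Jade)
      Galt–Jade: parent, skip
    visit Kent (parent Jade)
      visit Lodi (parent Kent)
        Lodi–Kent: parent, skip
      Kent–Jade: parent, skip
      visit Elko (parent Kent)
        Elko–Kent: parent, skip
    visit Fargo (parent Jade)
      visit Brent (parent Fargo)
        Brent–Fargo: parent, skip
      Fargo–Jade: parent, skip
    Jade–Hilo: parent, skip
    visit Ione (parent Jade)
      Ione–Jade: parent, skip
visit Napa (parent –)
  visit Dover (parent Napa)
    Dover–Napa: parent, skip
visit Clio (parent –)
No non-parent visited neighbor found — the graph is a forest.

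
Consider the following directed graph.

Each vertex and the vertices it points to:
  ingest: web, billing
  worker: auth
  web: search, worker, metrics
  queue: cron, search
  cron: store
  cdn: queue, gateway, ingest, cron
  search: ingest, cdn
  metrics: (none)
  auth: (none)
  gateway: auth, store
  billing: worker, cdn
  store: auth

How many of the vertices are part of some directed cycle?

A vertex is on a directed cycle iff it belongs to a strongly connected component of size ≥ 2 (or has a self-loop).
The vertices on cycles are {cdn, web, queue, ingest, search, billing} — 6 in total.

6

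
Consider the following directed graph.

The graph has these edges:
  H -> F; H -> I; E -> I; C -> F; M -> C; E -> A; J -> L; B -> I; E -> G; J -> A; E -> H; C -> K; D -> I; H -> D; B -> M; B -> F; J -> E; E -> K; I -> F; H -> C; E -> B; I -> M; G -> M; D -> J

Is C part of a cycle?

C lies on a cycle iff there is a path from C back to itself.
Exploring from C, it never reaches itself; equivalently, its strongly connected component is a singleton.

No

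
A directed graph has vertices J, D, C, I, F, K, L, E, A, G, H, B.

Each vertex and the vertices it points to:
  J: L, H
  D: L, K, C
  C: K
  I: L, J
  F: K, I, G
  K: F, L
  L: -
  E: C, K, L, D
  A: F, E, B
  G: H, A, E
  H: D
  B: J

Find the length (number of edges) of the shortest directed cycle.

For each vertex v, BFS finds the shortest path from v back to v.
The shortest such closed walk is F → K → F, length 2.

2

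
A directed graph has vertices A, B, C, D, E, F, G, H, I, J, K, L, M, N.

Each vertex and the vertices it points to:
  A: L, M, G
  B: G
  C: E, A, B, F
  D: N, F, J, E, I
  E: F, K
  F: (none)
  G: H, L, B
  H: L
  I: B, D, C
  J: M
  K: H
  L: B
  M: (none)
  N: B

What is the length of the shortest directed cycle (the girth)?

For each vertex v, BFS finds the shortest path from v back to v.
The shortest such closed walk is I → D → I, length 2.

2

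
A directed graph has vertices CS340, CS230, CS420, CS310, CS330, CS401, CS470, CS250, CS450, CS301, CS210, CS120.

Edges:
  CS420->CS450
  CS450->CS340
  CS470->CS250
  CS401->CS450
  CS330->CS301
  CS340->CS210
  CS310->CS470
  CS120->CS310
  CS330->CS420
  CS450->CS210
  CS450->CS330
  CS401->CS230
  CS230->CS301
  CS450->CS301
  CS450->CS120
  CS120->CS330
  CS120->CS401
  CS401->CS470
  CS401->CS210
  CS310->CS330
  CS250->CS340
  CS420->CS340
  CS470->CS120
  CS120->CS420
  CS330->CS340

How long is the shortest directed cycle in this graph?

3

For each vertex v, BFS finds the shortest path from v back to v.
The shortest such closed walk is CS120 → CS310 → CS470 → CS120, length 3.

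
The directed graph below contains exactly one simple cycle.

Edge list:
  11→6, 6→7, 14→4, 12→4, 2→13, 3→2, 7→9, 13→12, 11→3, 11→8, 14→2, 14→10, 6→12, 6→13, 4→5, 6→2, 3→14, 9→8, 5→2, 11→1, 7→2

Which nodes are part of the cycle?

DFS with gray/black marking from 12:
12 gray
  4 gray
    5 gray
      2 gray
        13 gray
          13→12: 12 is gray → back edge
Back edge closes the cycle 12 → 4 → 5 → 2 → 13 → 12; its vertices are {2, 4, 5, 12, 13}.

2, 4, 5, 12, 13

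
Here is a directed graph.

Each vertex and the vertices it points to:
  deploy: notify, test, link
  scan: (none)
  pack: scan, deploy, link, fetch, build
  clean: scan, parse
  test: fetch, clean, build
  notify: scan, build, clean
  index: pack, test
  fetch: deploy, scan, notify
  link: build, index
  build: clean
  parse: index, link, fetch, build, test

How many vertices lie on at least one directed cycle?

A vertex is on a directed cycle iff it belongs to a strongly connected component of size ≥ 2 (or has a self-loop).
The vertices on cycles are {link, pack, test, build, clean, fetch, index, parse, deploy, notify} — 10 in total.

10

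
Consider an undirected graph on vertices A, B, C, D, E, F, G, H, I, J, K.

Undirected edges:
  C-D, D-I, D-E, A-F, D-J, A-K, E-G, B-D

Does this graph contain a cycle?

No

DFS, tracking each vertex's parent; an edge to a visited non-parent vertex closes a cycle.
Start from F:
visit F (parent –)
  visit A (parent F)
    A–F: parent, skip
    visit K (parent A)
      K–A: parent, skip
visit B (parent –)
  visit D (parent B)
    visit I (parent D)
      I–D: parent, skip
    visit J (parent D)
      J–D: parent, skip
    D–B: parent, skip
    visit E (parent D)
      visit G (parent E)
        G–E: parent, skip
      E–D: parent, skip
    visit C (parent D)
      C–D: parent, skip
visit H (parent –)
No non-parent visited neighbor found — the graph is a forest.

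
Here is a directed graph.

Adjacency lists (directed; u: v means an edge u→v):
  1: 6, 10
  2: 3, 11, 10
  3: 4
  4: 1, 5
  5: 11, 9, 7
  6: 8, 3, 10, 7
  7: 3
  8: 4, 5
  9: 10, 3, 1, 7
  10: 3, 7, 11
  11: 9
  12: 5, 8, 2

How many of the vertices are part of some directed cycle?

10

A vertex is on a directed cycle iff it belongs to a strongly connected component of size ≥ 2 (or has a self-loop).
The vertices on cycles are {1, 3, 4, 5, 6, 7, 8, 9, 10, 11} — 10 in total.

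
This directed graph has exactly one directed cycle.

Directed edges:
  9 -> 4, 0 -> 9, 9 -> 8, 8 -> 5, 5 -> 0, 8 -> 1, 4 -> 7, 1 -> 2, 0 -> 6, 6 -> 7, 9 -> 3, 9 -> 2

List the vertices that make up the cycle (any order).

0, 5, 8, 9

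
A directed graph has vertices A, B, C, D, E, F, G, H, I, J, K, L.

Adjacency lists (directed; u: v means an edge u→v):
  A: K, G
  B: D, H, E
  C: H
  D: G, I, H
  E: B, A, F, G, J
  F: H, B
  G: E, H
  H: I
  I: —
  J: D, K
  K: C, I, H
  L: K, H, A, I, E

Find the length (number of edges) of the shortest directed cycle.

For each vertex v, BFS finds the shortest path from v back to v.
The shortest such closed walk is E → G → E, length 2.

2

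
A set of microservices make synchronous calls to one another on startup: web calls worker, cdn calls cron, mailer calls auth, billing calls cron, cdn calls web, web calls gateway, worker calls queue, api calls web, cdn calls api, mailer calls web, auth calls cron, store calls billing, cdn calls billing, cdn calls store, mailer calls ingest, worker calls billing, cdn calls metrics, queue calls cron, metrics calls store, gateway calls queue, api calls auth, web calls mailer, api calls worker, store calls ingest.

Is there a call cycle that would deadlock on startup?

Yes

DFS with white/gray/black marking, starting from gateway:
gateway gray
  queue gray
    cron gray
    cron black
  queue black
gateway black
cdn gray
  web gray
    web→gateway: gateway black — skip
    worker gray
      worker→queue: queue black — skip
      billing gray
        billing→cron: cron black — skip
      billing black
    worker black
    mailer gray
      mailer→web: web is gray → back edge
Back edge found, so a cycle exists: web → mailer → web.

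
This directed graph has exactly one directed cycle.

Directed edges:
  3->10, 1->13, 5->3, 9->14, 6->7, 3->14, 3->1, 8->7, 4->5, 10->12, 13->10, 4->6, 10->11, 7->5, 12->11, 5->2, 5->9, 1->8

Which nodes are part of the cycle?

1, 3, 5, 7, 8

DFS with gray/black marking from 5:
5 gray
  3 gray
    14 gray
    14 black
    1 gray
      8 gray
        7 gray
          7→5: 5 is gray → back edge
Back edge closes the cycle 5 → 3 → 1 → 8 → 7 → 5; its vertices are {1, 3, 5, 7, 8}.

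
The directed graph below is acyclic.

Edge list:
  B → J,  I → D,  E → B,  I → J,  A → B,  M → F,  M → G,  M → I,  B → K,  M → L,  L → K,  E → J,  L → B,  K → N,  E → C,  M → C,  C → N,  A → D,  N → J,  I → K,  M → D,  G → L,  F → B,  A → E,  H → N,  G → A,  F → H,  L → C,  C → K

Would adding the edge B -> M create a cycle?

Yes

Adding B→M creates a cycle iff M can already reach B.
Path from M: M → L → B.
So M → … → B → M is a cycle.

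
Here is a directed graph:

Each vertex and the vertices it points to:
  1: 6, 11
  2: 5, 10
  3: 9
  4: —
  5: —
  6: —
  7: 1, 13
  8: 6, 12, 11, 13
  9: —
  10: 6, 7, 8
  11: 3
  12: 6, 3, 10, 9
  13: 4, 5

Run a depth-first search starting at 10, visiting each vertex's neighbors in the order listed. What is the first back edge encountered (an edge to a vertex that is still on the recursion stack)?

12→10

DFS from 10 (visiting each vertex's neighbors in the order listed); mark gray on enter, black on exit:
10 gray
  6 gray
  6 black
  7 gray
    1 gray
      1→6: 6 black — skip
      11 gray
        3 gray
          9 gray
          9 black
        3 black
      11 black
    1 black
    13 gray
      4 gray
      4 black
      5 gray
      5 black
    13 black
  7 black
  8 gray
    8→6: 6 black — skip
    12 gray
      12→6: 6 black — skip
      12→3: 3 black — skip
      12→10: 10 is gray → back edge
First back edge: 12 → 10.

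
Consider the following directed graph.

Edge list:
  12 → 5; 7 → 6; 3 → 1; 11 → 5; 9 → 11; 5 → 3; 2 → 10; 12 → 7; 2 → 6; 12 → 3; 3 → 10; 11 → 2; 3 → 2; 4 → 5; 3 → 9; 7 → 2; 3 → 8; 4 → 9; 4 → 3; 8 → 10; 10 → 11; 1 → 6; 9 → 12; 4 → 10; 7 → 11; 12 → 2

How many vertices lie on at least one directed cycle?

9

A vertex is on a directed cycle iff it belongs to a strongly connected component of size ≥ 2 (or has a self-loop).
The vertices on cycles are {2, 3, 5, 7, 8, 9, 10, 11, 12} — 9 in total.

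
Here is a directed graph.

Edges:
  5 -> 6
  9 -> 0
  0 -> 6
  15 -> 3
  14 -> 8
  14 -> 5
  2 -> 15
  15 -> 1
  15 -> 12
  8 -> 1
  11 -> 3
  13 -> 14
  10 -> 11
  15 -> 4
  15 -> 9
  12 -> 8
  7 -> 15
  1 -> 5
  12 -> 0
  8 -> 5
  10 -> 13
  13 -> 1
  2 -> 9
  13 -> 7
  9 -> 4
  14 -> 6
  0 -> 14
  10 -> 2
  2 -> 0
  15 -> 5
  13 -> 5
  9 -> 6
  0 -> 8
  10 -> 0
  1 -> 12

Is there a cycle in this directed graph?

Yes

DFS with white/gray/black marking, starting from 15:
15 gray
  9 gray
    0 gray
      8 gray
        5 gray
          6 gray
          6 black
        5 black
        1 gray
          1→5: 5 black — skip
          12 gray
            12→0: 0 is gray → back edge
Back edge found, so a cycle exists: 0 → 8 → 1 → 12 → 0.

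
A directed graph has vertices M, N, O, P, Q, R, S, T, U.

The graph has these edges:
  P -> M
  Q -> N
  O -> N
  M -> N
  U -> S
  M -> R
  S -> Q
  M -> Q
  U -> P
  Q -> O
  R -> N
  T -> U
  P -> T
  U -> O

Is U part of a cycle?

U is on a cycle iff U can reach itself via ≥1 edge.
U → P → T → U — yes.

Yes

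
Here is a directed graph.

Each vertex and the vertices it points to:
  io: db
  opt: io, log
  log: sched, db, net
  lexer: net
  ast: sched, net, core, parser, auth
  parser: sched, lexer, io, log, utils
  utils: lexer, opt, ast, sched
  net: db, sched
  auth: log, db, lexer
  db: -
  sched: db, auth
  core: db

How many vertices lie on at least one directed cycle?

A vertex is on a directed cycle iff it belongs to a strongly connected component of size ≥ 2 (or has a self-loop).
The vertices on cycles are {ast, log, net, auth, lexer, sched, utils, parser} — 8 in total.

8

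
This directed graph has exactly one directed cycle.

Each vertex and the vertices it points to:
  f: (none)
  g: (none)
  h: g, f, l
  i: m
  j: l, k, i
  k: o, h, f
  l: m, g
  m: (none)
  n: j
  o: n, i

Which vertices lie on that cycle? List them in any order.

DFS with gray/black marking from n:
n gray
  j gray
    l gray
      m gray
      m black
      g gray
      g black
    l black
    k gray
      o gray
        o→n: n is gray → back edge
Back edge closes the cycle n → j → k → o → n; its vertices are {j, k, n, o}.

j, k, n, o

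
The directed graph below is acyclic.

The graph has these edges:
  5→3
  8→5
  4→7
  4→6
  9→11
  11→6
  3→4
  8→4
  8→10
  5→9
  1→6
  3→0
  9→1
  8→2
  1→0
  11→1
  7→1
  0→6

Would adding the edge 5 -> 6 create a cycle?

Adding 5→6 creates a cycle iff 6 can already reach 5.
Explore from 6: no path reaches 5. The graph stays acyclic.

No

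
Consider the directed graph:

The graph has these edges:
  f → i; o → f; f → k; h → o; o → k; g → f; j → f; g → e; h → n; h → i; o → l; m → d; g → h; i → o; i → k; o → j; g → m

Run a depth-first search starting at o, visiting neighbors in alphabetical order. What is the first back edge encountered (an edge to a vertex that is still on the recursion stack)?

i→o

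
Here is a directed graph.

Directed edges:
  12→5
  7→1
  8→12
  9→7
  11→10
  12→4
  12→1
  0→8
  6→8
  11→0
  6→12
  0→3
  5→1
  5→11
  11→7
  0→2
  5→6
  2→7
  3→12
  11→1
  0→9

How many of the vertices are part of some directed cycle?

A vertex is on a directed cycle iff it belongs to a strongly connected component of size ≥ 2 (or has a self-loop).
The vertices on cycles are {0, 3, 5, 6, 8, 11, 12} — 7 in total.

7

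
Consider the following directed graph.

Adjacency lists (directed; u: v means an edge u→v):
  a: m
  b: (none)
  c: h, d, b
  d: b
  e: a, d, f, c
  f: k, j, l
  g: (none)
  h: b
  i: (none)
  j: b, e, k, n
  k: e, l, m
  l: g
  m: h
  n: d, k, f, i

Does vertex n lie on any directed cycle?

n is on a cycle iff n can reach itself via ≥1 edge.
n → f → j → n — yes.

Yes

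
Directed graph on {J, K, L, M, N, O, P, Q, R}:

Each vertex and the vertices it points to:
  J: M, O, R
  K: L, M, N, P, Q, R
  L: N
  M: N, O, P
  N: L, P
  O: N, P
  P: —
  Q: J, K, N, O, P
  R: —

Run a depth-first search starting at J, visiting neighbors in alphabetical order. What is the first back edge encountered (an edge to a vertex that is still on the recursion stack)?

L→N

DFS from J (visiting neighbors in alphabetical order); mark gray on enter, black on exit:
J gray
  M gray
    N gray
      L gray
        L→N: N is gray → back edge
First back edge: L → N.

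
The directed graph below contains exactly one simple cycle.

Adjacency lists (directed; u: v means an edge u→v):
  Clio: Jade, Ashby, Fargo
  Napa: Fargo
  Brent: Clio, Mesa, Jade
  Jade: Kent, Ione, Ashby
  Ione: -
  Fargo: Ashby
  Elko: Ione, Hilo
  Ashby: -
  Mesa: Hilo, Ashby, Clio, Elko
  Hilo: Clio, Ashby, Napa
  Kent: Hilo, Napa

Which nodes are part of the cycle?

DFS with gray/black marking from Jade:
Jade gray
  Kent gray
    Hilo gray
      Clio gray
        Clio→Jade: Jade is gray → back edge
Back edge closes the cycle Jade → Kent → Hilo → Clio → Jade; its vertices are {Clio, Hilo, Jade, Kent}.

Clio, Hilo, Jade, Kent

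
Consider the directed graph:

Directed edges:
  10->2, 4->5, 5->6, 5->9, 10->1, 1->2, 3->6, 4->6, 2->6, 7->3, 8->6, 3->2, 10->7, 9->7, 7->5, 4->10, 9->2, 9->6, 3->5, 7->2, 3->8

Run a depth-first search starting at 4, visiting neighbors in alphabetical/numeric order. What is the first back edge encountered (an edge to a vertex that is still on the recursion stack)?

3->5

DFS from 4 (visiting neighbors in alphabetical/numeric order); mark gray on enter, black on exit:
4 gray
  5 gray
    6 gray
    6 black
    9 gray
      2 gray
        2→6: 6 black — skip
      2 black
      9→6: 6 black — skip
      7 gray
        7→2: 2 black — skip
        3 gray
          3→2: 2 black — skip
          3→5: 5 is gray → back edge
First back edge: 3 → 5.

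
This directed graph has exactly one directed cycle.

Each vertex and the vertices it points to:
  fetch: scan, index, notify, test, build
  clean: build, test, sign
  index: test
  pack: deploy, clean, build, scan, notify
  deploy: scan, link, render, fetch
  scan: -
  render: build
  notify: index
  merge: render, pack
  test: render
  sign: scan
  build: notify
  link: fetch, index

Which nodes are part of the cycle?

test, build, index, notify, render

DFS with gray/black marking from render:
render gray
  build gray
    notify gray
      index gray
        test gray
          test→render: render is gray → back edge
Back edge closes the cycle render → build → notify → index → test → render; its vertices are {test, build, index, notify, render}.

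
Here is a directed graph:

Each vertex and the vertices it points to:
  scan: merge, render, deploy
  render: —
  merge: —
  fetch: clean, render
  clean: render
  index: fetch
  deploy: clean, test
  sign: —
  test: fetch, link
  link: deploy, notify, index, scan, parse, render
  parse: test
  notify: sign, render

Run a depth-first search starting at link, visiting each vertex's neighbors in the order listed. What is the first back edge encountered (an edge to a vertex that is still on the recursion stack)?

DFS from link (visiting each vertex's neighbors in the order listed); mark gray on enter, black on exit:
link gray
  deploy gray
    clean gray
      render gray
      render black
    clean black
    test gray
      fetch gray
        fetch→clean: clean black — skip
        fetch→render: render black — skip
      fetch black
      test→link: link is gray → back edge
First back edge: test → link.

test→link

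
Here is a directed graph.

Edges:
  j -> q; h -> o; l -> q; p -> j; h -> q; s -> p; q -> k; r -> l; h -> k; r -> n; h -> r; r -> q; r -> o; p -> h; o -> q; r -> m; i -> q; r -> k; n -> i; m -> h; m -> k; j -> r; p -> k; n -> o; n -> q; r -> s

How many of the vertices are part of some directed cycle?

6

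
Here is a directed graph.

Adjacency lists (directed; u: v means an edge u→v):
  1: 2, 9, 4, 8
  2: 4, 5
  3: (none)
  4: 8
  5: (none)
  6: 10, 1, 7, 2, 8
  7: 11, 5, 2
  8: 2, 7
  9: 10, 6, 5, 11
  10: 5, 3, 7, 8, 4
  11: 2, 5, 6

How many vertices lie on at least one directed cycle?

A vertex is on a directed cycle iff it belongs to a strongly connected component of size ≥ 2 (or has a self-loop).
The vertices on cycles are {1, 2, 4, 6, 7, 8, 9, 10, 11} — 9 in total.

9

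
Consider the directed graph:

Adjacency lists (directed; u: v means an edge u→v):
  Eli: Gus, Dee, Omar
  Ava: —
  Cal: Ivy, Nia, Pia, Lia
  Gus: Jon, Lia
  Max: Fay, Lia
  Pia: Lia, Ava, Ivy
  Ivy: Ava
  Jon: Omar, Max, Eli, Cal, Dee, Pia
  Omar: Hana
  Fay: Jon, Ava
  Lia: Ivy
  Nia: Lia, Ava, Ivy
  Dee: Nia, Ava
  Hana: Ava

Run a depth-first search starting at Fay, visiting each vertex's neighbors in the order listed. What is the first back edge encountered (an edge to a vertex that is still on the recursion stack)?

Max→Fay

DFS from Fay (visiting each vertex's neighbors in the order listed); mark gray on enter, black on exit:
Fay gray
  Jon gray
    Omar gray
      Hana gray
        Ava gray
        Ava black
      Hana black
    Omar black
    Max gray
      Max→Fay: Fay is gray → back edge
First back edge: Max → Fay.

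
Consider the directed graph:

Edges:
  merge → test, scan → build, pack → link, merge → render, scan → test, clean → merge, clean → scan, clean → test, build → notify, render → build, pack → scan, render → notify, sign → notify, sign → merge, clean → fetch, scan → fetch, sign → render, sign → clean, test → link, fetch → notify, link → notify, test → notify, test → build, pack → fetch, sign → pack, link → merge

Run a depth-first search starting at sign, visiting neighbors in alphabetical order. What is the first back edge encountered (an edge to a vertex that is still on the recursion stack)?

DFS from sign (visiting neighbors in alphabetical order); mark gray on enter, black on exit:
sign gray
  clean gray
    fetch gray
      notify gray
      notify black
    fetch black
    merge gray
      render gray
        build gray
          build→notify: notify black — skip
        build black
        render→notify: notify black — skip
      render black
      test gray
        test→build: build black — skip
        link gray
          link→merge: merge is gray → back edge
First back edge: link → merge.

link→merge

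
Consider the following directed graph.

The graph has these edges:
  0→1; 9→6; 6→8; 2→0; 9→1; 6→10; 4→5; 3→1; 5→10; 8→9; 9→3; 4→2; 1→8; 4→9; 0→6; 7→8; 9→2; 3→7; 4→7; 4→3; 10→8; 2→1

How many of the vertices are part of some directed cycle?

9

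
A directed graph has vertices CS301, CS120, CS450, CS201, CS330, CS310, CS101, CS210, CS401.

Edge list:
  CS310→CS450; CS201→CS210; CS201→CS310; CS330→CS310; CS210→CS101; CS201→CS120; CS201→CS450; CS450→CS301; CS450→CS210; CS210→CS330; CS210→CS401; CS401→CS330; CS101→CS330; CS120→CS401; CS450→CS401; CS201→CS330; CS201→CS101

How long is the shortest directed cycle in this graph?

4

For each vertex v, BFS finds the shortest path from v back to v.
The shortest such closed walk is CS310 → CS450 → CS210 → CS330 → CS310, length 4.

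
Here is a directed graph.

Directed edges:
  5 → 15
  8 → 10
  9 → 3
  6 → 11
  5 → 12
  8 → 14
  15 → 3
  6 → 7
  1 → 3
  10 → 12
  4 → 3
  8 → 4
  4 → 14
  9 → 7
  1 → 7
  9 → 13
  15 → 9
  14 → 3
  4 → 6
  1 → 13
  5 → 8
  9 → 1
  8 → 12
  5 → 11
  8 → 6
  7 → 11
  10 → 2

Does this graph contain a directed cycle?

No

DFS with white/gray/black marking, starting from 1:
1 gray
  13 gray
  13 black
  3 gray
  3 black
  7 gray
    11 gray
    11 black
  7 black
1 black
2 gray
2 black
4 gray
  4→3: 3 black — skip
  14 gray
    14→3: 3 black — skip
  14 black
  6 gray
    6→11: 11 black — skip
    6→7: 7 black — skip
  6 black
4 black
5 gray
  5→11: 11 black — skip
  15 gray
    15→3: 3 black — skip
    9 gray
      9→13: 13 black — skip
      9→3: 3 black — skip
      9→7: 7 black — skip
      9→1: 1 black — skip
    9 black
  15 black
  8 gray
    8→6: 6 black — skip
    8→14: 14 black — skip
    12 gray
    12 black
    8→4: 4 black — skip
    10 gray
      10→12: 12 black — skip
      10→2: 2 black — skip
    10 black
  8 black
  5→12: 12 black — skip
5 black
Every edge goes to a white or black vertex — no back edge, so the graph is acyclic.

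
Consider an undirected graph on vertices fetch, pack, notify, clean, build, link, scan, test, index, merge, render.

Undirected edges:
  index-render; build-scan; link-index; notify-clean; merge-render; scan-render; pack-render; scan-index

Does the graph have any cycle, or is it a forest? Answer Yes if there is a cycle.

Yes

DFS, tracking each vertex's parent; an edge to a visited non-parent vertex closes a cycle.
Start from render:
visit render (parent –)
  visit index (parent render)
    visit link (parent index)
      link–index: parent, skip
    index–render: parent, skip
    visit scan (parent index)
      scan–render: render visited and ≠ parent → cycle
Cycle: render – index – scan – render.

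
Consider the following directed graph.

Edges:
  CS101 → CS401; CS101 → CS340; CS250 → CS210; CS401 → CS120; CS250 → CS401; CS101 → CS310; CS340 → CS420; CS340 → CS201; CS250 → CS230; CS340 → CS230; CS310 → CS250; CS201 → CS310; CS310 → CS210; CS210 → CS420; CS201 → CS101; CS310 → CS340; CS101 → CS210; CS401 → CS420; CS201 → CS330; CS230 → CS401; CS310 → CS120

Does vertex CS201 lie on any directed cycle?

Yes

CS201 is on a cycle iff CS201 can reach itself via ≥1 edge.
CS201 → CS310 → CS340 → CS201 — yes.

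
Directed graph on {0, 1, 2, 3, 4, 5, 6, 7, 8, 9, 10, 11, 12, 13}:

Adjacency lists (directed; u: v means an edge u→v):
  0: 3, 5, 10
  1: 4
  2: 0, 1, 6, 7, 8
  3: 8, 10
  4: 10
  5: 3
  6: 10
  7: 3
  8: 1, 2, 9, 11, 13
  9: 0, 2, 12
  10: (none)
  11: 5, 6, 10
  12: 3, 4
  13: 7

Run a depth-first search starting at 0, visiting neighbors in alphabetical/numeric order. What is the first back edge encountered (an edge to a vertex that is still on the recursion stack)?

2→0

DFS from 0 (visiting neighbors in alphabetical/numeric order); mark gray on enter, black on exit:
0 gray
  3 gray
    8 gray
      1 gray
        4 gray
          10 gray
          10 black
        4 black
      1 black
      2 gray
        2→0: 0 is gray → back edge
First back edge: 2 → 0.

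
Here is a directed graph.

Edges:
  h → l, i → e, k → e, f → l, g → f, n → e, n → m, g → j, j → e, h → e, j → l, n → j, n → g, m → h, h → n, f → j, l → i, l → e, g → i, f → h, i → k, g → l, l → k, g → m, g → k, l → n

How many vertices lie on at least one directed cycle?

7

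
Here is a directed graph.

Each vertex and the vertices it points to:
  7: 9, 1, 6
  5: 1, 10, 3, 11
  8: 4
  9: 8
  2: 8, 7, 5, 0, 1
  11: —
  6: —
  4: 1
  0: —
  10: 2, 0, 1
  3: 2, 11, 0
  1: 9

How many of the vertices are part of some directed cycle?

8

A vertex is on a directed cycle iff it belongs to a strongly connected component of size ≥ 2 (or has a self-loop).
The vertices on cycles are {1, 2, 3, 4, 5, 8, 9, 10} — 8 in total.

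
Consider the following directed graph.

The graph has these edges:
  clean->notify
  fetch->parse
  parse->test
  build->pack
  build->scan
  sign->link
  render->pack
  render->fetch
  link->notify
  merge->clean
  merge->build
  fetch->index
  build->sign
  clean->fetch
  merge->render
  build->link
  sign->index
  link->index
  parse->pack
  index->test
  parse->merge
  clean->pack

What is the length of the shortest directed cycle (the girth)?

4

For each vertex v, BFS finds the shortest path from v back to v.
The shortest such closed walk is merge → clean → fetch → parse → merge, length 4.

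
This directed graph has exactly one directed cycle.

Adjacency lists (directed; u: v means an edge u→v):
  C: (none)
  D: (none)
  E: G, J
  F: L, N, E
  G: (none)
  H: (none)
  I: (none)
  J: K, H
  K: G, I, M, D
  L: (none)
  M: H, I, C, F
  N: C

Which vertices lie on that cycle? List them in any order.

DFS with gray/black marking from K:
K gray
  G gray
  G black
  I gray
  I black
  M gray
    H gray
    H black
    M→I: I black — skip
    C gray
    C black
    F gray
      L gray
      L black
      N gray
        N→C: C black — skip
      N black
      E gray
        E→G: G black — skip
        J gray
          J→K: K is gray → back edge
Back edge closes the cycle K → M → F → E → J → K; its vertices are {E, F, J, K, M}.

E, F, J, K, M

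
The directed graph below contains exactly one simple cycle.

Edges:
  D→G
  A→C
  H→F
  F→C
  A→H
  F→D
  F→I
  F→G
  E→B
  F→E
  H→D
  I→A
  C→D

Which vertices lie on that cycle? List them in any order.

DFS with gray/black marking from A:
A gray
  H gray
    F gray
      D gray
        G gray
        G black
      D black
      C gray
        C→D: D black — skip
      C black
      E gray
        B gray
        B black
      E black
      F→G: G black — skip
      I gray
        I→A: A is gray → back edge
Back edge closes the cycle A → H → F → I → A; its vertices are {A, F, H, I}.

A, F, H, I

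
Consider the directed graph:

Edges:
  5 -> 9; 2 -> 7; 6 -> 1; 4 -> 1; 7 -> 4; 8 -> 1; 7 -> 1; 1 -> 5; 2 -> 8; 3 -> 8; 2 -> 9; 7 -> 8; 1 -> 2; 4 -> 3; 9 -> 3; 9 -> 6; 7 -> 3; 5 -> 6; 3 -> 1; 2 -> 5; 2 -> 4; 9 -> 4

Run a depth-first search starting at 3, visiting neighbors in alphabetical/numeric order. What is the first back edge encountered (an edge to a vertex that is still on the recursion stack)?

4->1

DFS from 3 (visiting neighbors in alphabetical/numeric order); mark gray on enter, black on exit:
3 gray
  1 gray
    2 gray
      4 gray
        4→1: 1 is gray → back edge
First back edge: 4 → 1.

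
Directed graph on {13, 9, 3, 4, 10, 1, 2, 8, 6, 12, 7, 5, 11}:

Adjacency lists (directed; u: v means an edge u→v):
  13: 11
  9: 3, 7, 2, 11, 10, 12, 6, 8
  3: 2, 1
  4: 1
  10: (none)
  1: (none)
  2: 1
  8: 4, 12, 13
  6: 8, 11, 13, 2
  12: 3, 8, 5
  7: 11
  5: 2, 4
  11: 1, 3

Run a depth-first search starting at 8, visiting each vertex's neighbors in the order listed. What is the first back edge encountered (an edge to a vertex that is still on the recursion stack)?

DFS from 8 (visiting each vertex's neighbors in the order listed); mark gray on enter, black on exit:
8 gray
  4 gray
    1 gray
    1 black
  4 black
  12 gray
    3 gray
      2 gray
        2→1: 1 black — skip
      2 black
      3→1: 1 black — skip
    3 black
    12→8: 8 is gray → back edge
First back edge: 12 → 8.

12→8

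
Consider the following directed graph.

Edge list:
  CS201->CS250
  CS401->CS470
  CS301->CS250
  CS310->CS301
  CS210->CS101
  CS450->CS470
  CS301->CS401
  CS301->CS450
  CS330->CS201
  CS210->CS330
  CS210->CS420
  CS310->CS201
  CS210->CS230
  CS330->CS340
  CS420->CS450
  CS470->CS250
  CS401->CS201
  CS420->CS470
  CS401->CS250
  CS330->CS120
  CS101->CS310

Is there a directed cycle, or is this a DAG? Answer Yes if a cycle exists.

DFS with white/gray/black marking, starting from CS120:
CS120 gray
CS120 black
CS250 gray
CS250 black
CS201 gray
  CS201→CS250: CS250 black — skip
CS201 black
CS330 gray
  CS330→CS201: CS201 black — skip
  CS330→CS120: CS120 black — skip
  CS340 gray
  CS340 black
CS330 black
CS101 gray
  CS310 gray
    CS301 gray
      CS450 gray
        CS470 gray
          CS470→CS250: CS250 black — skip
        CS470 black
      CS450 black
      CS401 gray
        CS401→CS250: CS250 black — skip
        CS401→CS470: CS470 black — skip
        CS401→CS201: CS201 black — skip
      CS401 black
      CS301→CS250: CS250 black — skip
    CS301 black
    CS310→CS201: CS201 black — skip
  CS310 black
CS101 black
CS420 gray
  CS420→CS470: CS470 black — skip
  CS420→CS450: CS450 black — skip
CS420 black
CS230 gray
CS230 black
CS210 gray
  CS210→CS420: CS420 black — skip
  CS210→CS101: CS101 black — skip
  CS210→CS330: CS330 black — skip
  CS210→CS230: CS230 black — skip
CS210 black
Every edge goes to a white or black vertex — no back edge, so the graph is acyclic.

No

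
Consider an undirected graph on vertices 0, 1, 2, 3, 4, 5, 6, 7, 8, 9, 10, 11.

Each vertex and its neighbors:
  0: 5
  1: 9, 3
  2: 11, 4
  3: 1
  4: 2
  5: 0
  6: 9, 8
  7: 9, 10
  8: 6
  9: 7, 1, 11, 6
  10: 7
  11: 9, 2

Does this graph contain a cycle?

No

DFS, tracking each vertex's parent; an edge to a visited non-parent vertex closes a cycle.
Start from 1:
visit 1 (parent –)
  visit 9 (parent 1)
    visit 7 (parent 9)
      7–9: parent, skip
      visit 10 (parent 7)
        10–7: parent, skip
    9–1: parent, skip
    visit 11 (parent 9)
      11–9: parent, skip
      visit 2 (parent 11)
        2–11: parent, skip
        visit 4 (parent 2)
          4–2: parent, skip
    visit 6 (parent 9)
      6–9: parent, skip
      visit 8 (parent 6)
        8–6: parent, skip
  visit 3 (parent 1)
    3–1: parent, skip
visit 0 (parent –)
  visit 5 (parent 0)
    5–0: parent, skip
No non-parent visited neighbor found — the graph is a forest.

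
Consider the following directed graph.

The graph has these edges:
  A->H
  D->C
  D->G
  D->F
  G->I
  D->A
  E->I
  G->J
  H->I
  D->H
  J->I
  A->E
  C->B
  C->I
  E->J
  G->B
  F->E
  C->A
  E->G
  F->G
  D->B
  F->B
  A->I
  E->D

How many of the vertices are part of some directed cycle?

A vertex is on a directed cycle iff it belongs to a strongly connected component of size ≥ 2 (or has a self-loop).
The vertices on cycles are {A, C, D, E, F} — 5 in total.

5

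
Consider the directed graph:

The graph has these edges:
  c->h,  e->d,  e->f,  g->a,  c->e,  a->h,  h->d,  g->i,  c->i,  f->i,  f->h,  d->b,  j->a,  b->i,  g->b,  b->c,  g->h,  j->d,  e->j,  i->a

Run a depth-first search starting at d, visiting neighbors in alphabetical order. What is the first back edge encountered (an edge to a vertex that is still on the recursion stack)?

DFS from d (visiting neighbors in alphabetical order); mark gray on enter, black on exit:
d gray
  b gray
    c gray
      e gray
        e→d: d is gray → back edge
First back edge: e → d.

e->d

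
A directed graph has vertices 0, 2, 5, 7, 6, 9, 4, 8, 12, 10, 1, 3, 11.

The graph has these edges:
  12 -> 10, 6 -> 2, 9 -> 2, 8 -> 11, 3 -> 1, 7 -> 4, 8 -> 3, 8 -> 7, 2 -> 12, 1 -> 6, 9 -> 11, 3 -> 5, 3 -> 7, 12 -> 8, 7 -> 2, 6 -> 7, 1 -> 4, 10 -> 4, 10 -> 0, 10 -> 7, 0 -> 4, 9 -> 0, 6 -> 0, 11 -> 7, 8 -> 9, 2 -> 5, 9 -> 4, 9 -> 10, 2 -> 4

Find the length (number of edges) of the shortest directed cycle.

4

For each vertex v, BFS finds the shortest path from v back to v.
The shortest such closed walk is 8 → 7 → 2 → 12 → 8, length 4.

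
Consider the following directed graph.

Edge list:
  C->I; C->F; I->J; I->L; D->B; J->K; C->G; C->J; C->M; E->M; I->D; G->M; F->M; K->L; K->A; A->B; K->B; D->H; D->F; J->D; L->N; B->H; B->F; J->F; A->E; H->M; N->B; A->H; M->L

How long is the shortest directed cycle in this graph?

5

For each vertex v, BFS finds the shortest path from v back to v.
The shortest such closed walk is L → N → B → F → M → L, length 5.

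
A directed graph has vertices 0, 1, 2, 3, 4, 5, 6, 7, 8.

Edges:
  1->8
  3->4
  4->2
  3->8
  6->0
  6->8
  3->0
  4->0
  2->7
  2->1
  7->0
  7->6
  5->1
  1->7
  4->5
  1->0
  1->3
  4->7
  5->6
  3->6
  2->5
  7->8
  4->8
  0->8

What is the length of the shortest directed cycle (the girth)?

4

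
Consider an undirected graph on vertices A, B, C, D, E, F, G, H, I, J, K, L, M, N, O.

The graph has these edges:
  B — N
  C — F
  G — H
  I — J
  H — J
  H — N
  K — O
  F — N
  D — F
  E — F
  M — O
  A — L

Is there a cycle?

DFS, tracking each vertex's parent; an edge to a visited non-parent vertex closes a cycle.
Start from J:
visit J (parent –)
  visit H (parent J)
    visit G (parent H)
      G–H: parent, skip
    visit N (parent H)
      visit B (parent N)
        B–N: parent, skip
      N–H: parent, skip
      visit F (parent N)
        visit E (parent F)
          E–F: parent, skip
        F–N: parent, skip
        visit C (parent F)
          C–F: parent, skip
        visit D (parent F)
          D–F: parent, skip
    H–J: parent, skip
  visit I (parent J)
    I–J: parent, skip
visit A (parent –)
  visit L (parent A)
    L–A: parent, skip
visit K (parent –)
  visit O (parent K)
    O–K: parent, skip
    visit M (parent O)
      M–O: parent, skip
No non-parent visited neighbor found — the graph is a forest.

No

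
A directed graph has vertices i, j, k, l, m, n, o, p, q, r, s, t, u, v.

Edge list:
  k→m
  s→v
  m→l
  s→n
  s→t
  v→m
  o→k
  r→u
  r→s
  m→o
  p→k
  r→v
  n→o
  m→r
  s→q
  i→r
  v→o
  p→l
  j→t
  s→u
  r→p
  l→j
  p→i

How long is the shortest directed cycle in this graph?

3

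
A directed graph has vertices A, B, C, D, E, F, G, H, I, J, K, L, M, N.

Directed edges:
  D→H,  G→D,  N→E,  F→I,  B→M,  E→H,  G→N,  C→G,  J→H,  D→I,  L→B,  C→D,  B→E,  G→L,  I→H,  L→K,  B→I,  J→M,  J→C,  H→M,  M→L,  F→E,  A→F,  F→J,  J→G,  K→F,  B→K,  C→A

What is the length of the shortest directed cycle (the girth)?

3

For each vertex v, BFS finds the shortest path from v back to v.
The shortest such closed walk is L → B → M → L, length 3.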